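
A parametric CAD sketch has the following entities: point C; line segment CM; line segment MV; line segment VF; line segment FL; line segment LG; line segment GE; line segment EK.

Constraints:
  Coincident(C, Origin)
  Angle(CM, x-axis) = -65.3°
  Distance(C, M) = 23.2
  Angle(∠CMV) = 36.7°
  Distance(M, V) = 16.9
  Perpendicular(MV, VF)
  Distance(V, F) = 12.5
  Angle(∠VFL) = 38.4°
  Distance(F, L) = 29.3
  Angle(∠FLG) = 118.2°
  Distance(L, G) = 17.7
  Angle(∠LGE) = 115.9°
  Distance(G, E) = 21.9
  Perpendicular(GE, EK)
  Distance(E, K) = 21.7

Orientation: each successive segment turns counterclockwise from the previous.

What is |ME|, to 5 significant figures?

39.082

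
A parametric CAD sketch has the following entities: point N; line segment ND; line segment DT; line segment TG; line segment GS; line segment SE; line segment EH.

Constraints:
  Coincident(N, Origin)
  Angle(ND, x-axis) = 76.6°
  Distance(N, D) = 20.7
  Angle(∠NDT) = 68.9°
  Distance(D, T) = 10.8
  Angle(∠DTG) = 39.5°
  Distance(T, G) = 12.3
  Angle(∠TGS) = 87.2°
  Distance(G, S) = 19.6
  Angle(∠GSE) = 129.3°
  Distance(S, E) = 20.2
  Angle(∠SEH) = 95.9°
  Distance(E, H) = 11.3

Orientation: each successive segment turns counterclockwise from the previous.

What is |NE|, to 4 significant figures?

48.57

∠TGS = 87.2° gives GS at 61.00° from the x-axis; with |GS| = 19.6, S = (14.05, 29.35). ∠GSE = 129.3° gives SE at 111.7° from the x-axis; with |SE| = 20.2, E = (6.582, 48.12). Then |NE| = |E − N| = 48.57.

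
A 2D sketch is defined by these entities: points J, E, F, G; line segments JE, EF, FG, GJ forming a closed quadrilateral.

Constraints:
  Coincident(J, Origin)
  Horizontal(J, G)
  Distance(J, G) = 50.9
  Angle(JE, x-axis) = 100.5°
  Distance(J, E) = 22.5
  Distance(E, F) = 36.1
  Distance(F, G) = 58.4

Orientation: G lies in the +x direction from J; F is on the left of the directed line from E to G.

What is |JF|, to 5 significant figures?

53.089

Checks: |EF| = 36.10 ✓; |FG| = 58.40 ✓.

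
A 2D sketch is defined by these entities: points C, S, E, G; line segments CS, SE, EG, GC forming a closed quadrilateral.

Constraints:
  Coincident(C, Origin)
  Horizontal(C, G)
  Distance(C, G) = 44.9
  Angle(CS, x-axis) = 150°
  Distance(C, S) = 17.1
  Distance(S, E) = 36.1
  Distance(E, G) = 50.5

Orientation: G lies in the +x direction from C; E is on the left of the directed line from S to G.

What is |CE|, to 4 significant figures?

36.75

C is at the origin; CG is horizontal with |CG| = 44.9 and G in +x, so G = (44.9, 0). CS runs at 150.0° with |CS| = 17.1, so S = (-14.81, 8.550). E is determined by |SE| = 36.1 and |EG| = 50.5 together: it lies at the intersection of circle(S, 36.1) and circle(G, 50.5). With |SG| = 60.32, the foot of the radical line on SG is 19.82 from S and the perpendicular offset is √(36.1² − 19.82²) = 30.17. Taking the left-of-SG solution: E = (9.089, 35.61).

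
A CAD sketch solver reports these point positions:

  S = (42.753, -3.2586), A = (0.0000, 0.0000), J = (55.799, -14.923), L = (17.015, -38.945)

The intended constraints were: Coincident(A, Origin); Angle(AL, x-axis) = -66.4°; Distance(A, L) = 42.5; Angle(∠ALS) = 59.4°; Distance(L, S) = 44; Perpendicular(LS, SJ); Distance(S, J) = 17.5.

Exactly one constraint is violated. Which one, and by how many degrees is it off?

Perpendicular(LS, SJ) — off by 6.00°.

A = (0.00, 0.00) ✓; AL at -66.40° ✓; |AL| = 42.50 ✓; ∠ALS = 59.40° ✓; |LS| = 44.00 ✓; ∠(LS, SJ) = 96.00° ✗; |SJ| = 17.50 ✓.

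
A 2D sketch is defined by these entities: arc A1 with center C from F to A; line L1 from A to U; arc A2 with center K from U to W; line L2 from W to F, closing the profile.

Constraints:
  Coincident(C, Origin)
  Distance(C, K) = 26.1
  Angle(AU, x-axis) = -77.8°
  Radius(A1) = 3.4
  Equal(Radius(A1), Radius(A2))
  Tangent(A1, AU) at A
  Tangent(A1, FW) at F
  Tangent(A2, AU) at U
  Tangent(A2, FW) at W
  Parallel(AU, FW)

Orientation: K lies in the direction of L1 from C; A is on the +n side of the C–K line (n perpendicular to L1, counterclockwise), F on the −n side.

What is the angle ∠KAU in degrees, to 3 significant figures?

7.42°

The slot axis is L1's direction at -77.8°, so u = (cos -77.8°, sin -77.8°) = (0.211, -0.977) and n = (−sin -77.8°, cos -77.8°) = (0.977, 0.211). C is at the origin and K lies 26.1 along u from C, so K = 26.1·u = (5.52, -25.5). Tangency of A1 to both parallel lines with radius 3.4 puts A and F at C ± 3.4·n: A = (3.32, 0.719), F = (-3.32, -0.719). Equal radii place U and W the same way about K: U = K + 3.4·n = (8.84, -24.8), W = K − 3.4·n = (2.19, -26.2). Then cos ∠KAU = AK·AU / (|AK||AU|), giving 7.42°.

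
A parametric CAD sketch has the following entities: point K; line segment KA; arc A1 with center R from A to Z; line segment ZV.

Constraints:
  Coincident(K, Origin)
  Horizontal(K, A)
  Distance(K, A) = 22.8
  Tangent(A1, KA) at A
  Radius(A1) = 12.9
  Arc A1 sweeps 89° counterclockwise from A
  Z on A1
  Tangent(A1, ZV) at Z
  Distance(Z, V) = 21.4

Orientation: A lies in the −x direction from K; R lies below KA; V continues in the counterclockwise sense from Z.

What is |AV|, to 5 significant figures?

36.565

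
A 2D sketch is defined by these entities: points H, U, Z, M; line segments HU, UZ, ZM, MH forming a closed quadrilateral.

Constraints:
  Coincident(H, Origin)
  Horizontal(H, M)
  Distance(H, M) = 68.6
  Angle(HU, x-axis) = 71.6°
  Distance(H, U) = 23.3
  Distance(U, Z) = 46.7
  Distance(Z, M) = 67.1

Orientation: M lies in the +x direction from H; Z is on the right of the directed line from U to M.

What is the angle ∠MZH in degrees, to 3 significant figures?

82.6°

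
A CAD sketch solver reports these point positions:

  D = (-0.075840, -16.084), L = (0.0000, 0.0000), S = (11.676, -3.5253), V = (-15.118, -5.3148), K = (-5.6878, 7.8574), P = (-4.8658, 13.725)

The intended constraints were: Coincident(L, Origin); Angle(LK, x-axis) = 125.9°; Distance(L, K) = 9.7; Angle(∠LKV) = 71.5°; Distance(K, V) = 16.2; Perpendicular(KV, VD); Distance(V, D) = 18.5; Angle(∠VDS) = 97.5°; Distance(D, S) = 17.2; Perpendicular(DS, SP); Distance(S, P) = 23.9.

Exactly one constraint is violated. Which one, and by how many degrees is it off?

Perpendicular(DS, SP) — off by 3.10°.

L = (0.00, 0.00) ✓; LK at 125.9° ✓; |LK| = 9.700 ✓; ∠LKV = 71.50° ✓; |KV| = 16.20 ✓; ∠(KV, VD) = 90.00° ✓; |VD| = 18.50 ✓; ∠VDS = 97.50° ✓; |DS| = 17.20 ✓; ∠(DS, SP) = 86.90° ✗; |SP| = 23.90 ✓.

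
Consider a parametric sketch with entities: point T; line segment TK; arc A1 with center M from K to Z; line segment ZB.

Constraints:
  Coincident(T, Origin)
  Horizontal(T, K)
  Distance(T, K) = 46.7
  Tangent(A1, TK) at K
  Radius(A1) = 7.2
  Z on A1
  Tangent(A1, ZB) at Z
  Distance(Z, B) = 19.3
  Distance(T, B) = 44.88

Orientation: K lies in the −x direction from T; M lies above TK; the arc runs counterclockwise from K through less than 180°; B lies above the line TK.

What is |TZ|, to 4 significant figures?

40.05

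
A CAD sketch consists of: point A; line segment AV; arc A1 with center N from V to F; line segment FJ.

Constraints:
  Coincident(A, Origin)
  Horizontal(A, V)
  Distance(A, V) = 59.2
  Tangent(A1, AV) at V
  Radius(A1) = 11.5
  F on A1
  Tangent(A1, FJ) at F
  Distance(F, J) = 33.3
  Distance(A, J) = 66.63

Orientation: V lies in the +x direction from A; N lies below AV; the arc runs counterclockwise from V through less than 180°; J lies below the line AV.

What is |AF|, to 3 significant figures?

49.2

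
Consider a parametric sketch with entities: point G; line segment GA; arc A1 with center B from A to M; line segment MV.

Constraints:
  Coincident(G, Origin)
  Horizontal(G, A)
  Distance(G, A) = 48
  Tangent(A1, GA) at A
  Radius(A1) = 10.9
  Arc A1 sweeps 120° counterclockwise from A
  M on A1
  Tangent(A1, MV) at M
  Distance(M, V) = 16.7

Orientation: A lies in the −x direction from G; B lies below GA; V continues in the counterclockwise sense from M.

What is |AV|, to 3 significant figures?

30.8

G is at the origin; G and A share the same y with |GA| = 48.0 and A on the −x side, so A = (-48.0, 0.00). Since A1 is tangent to GA there, BA ⟂ GA, so B = A + (0, -10.9) = (-48.0, -10.9). On A1, A sits at bearing 90° from B; a 120° counterclockwise sweep puts M at bearing 210°, so M = B + 10.9·(cos 210°, sin 210°) = (-57.4, -16.4). Since A1 is tangent to MV there, BM ⟂ MV, so MV runs along (−sin 210°, cos 210°); with |MV| = 16.7, V = (-49.1, -30.8). Then |AV| = |V − A| = 30.8.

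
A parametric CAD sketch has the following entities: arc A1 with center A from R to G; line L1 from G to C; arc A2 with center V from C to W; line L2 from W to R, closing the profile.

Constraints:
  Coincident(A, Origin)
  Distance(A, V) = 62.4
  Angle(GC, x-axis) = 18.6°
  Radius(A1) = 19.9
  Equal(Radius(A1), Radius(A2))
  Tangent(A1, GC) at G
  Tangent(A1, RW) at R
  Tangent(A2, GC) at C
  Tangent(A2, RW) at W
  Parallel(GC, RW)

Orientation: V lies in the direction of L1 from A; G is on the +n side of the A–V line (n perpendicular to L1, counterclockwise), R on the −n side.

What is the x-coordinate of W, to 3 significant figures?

65.5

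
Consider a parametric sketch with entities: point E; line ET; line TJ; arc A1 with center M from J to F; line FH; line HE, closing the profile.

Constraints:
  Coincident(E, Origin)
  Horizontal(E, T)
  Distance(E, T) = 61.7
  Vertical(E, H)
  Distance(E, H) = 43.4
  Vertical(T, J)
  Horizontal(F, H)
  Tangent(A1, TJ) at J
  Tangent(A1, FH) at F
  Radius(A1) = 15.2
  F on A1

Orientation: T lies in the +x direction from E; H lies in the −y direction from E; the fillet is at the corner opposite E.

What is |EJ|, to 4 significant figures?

67.84

E is at the origin; E and T share the same y with |ET| = 61.7 and T on the +x side, so T = (61.70, 0.000). EH is vertical with |EH| = 43.4 and H on the −y side, so H = (0.000, -43.40). The virtual corner opposite E is at (61.70, -43.40). Since A1 is tangent to TJ there, MJ ⟂ TJ and since A1 is tangent to FH there, MF ⟂ FH, with radius 15.2, so the center M sits 15.2 in from both sides at M = (46.50, -28.20). That places the tangent points at J = (61.70, -28.20) on TJ and F = (46.50, -43.40) on FH. Then |EJ| = |J − E| = 67.84.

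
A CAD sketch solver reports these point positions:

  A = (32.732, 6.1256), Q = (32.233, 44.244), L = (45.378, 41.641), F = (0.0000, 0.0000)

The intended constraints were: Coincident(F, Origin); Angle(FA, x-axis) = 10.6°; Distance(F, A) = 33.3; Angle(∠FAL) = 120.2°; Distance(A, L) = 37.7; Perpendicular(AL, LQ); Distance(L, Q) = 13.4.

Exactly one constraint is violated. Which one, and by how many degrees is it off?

Perpendicular(AL, LQ) — off by 8.40°.

F = (0.00, 0.00) ✓; FA at 10.60° ✓; |FA| = 33.30 ✓; ∠FAL = 120.2° ✓; |AL| = 37.70 ✓; ∠(AL, LQ) = 98.40° ✗; |LQ| = 13.40 ✓.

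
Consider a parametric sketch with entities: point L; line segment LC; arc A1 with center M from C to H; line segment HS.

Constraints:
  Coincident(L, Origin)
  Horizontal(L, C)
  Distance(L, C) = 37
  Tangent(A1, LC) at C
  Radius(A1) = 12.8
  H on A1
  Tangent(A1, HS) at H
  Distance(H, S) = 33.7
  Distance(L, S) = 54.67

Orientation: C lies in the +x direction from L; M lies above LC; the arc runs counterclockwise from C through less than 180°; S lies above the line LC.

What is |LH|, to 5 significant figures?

51.497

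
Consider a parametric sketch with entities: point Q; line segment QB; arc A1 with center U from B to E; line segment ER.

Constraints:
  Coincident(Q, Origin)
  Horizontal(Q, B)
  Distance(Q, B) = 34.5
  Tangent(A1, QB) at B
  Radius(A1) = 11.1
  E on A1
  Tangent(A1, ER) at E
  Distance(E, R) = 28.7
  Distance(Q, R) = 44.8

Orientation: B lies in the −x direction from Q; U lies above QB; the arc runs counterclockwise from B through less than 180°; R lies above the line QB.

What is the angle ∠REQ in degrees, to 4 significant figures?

110.9°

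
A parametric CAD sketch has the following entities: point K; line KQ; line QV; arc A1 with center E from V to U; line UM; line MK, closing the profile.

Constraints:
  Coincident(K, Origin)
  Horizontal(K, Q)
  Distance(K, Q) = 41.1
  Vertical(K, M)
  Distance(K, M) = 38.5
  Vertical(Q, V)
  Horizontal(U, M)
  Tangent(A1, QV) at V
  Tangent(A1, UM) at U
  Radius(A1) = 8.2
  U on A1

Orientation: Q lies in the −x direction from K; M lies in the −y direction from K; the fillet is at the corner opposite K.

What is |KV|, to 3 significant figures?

51.1

The virtual corner opposite K is at (-41.1, -38.5). The tangent condition forces EV to be normal to QV and the tangent condition forces EU to be normal to UM, with radius 8.2, so the center E sits 8.2 in from both sides at E = (-32.9, -30.3). That places the tangent points at V = (-41.1, -30.3) on QV and U = (-32.9, -38.5) on UM. Then |KV| = |V − K| = 51.1.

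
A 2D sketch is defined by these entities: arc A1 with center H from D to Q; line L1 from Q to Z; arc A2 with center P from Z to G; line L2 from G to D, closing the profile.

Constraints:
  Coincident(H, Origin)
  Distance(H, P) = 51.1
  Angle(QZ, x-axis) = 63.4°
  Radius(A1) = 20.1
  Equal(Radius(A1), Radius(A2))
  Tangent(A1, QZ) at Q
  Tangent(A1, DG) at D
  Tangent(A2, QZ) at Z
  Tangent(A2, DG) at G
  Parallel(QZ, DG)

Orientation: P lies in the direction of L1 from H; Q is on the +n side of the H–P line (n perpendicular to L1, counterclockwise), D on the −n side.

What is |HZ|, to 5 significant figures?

54.911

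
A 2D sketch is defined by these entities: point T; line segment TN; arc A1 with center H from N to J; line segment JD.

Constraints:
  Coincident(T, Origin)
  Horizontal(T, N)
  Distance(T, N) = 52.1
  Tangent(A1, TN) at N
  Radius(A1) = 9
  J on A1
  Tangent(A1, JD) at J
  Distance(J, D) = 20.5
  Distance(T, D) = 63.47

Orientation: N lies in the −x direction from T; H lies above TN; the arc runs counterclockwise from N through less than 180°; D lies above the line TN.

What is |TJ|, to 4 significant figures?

46.54

Checks: |TN| = 52.10 ✓; |HJ| = 9.000 ✓; ∠(HJ, JD) = 90.00° ✓; |JD| = 20.50 ✓; |TD| = 63.47 ✓.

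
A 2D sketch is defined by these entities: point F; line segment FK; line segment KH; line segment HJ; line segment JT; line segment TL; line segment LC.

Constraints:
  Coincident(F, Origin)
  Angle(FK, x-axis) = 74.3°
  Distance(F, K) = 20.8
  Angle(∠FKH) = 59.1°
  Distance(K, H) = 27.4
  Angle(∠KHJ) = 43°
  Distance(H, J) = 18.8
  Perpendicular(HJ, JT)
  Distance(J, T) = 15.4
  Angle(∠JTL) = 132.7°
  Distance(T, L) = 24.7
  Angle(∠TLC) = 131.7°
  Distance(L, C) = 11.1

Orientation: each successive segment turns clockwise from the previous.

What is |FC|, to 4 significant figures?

47.76

F is at the origin; FK runs at 74.3° with length 20.8, so K = (5.628, 20.02). ∠FKH = 59.1° gives KH at -46.60° from the x-axis; with |KH| = 27.4, H = (24.45, 0.1158). ∠KHJ = 43.0° gives HJ at 176.4° from the x-axis; with |HJ| = 18.8, J = (5.692, 1.296). The perpendicularity gives JT at right angles to HJ, so JT runs at 86.40°; with |JT| = 15.4, T = (6.659, 16.67). ∠JTL = 132.7° gives TL at 39.10° from the x-axis; with |TL| = 24.7, L = (25.83, 32.24). ∠TLC = 131.7° gives LC at -9.200° from the x-axis; with |LC| = 11.1, C = (36.78, 30.47). Then |FC| = |C − F| = 47.76.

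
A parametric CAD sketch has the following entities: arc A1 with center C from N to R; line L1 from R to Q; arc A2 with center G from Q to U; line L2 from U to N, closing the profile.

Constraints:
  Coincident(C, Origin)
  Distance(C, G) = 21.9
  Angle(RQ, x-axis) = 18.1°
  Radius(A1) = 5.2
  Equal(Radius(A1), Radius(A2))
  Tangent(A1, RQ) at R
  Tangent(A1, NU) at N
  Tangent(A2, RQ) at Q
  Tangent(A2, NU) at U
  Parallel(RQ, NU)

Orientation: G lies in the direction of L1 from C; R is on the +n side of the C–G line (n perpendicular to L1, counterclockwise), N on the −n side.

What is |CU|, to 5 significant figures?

22.509

Tangency of A1 to both parallel lines with radius 5.2 puts R and N at C ± 5.2·n: R = (-1.6155, 4.9427), N = (1.6155, -4.9427). Equal radii place Q and U the same way about G: Q = G + 5.2·n = (19.201, 11.746), U = G − 5.2·n = (22.432, 1.8611). Then |CU| = |U − C| = 22.509.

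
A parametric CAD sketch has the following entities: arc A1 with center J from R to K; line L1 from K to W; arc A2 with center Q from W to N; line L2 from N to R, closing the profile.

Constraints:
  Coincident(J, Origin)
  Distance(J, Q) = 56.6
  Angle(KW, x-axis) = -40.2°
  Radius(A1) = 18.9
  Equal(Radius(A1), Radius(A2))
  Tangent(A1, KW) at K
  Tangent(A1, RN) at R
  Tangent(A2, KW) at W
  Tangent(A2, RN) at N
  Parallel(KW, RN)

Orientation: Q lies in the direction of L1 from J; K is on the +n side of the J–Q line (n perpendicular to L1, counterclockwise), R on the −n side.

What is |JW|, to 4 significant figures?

59.67

The slot axis is L1's direction at -40.2°, so u = (cos -40.2°, sin -40.2°) = (0.7638, -0.6455) and n = (−sin -40.2°, cos -40.2°) = (0.6455, 0.7638). J is at the origin and Q lies 56.6 along u from J, so Q = 56.6·u = (43.23, -36.53). Tangency of A1 to both parallel lines with radius 18.9 puts K and R at J ± 18.9·n: K = (12.20, 14.44), R = (-12.20, -14.44). Equal radii place W and N the same way about Q: W = Q + 18.9·n = (55.43, -22.10), N = Q − 18.9·n = (31.03, -50.97). Then |JW| = |W − J| = 59.67.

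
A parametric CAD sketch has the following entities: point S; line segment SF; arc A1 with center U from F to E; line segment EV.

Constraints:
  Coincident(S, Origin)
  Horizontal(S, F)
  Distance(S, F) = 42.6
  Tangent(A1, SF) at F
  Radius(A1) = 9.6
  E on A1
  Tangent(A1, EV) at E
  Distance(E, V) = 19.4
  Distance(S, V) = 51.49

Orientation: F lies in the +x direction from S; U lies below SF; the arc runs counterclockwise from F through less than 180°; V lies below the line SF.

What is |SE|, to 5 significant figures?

36.193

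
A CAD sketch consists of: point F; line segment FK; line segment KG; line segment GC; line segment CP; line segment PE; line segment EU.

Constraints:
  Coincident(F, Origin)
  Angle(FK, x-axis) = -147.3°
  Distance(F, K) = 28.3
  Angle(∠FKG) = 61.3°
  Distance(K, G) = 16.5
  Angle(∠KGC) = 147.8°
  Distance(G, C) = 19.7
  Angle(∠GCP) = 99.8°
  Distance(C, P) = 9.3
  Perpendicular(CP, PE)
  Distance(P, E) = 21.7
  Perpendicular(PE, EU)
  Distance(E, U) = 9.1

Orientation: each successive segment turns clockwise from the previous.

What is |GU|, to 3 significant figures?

4.23

F is at the origin; FK runs at -147.3° with length 28.3, so K = (-23.8, -15.3). ∠FKG = 61.3° gives KG at 94.0° from the x-axis; with |KG| = 16.5, G = (-25.0, 1.17). ∠KGC = 147.8° gives GC at 61.8° from the x-axis; with |GC| = 19.7, C = (-15.7, 18.5). ∠GCP = 99.8° gives CP at -18.4° from the x-axis; with |CP| = 9.3, P = (-6.83, 15.6). CP is perpendicular to PE, so PE runs at -108°; with |PE| = 21.7, E = (-13.7, -4.99). PE is perpendicular to EU, so EU runs at 162°; with |EU| = 9.1, U = (-22.3, -2.12). Then |GU| = |U − G| = 4.23.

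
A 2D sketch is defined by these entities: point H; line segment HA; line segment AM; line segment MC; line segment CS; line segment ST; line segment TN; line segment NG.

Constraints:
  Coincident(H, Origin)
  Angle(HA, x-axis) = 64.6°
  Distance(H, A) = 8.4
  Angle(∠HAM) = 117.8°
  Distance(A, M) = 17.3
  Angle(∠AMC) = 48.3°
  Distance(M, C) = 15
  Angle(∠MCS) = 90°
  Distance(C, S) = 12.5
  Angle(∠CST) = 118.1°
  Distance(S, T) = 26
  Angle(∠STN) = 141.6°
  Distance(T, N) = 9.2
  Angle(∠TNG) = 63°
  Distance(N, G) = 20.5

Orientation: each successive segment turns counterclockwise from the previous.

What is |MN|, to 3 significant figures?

28.7

∠CST = 118.1° gives ST at 50.4° from the x-axis; with |ST| = 26.0, T = (19.1, 24.3). ∠STN = 141.6° gives TN at 88.8° from the x-axis; with |TN| = 9.2, N = (19.3, 33.5). Then |MN| = |N − M| = 28.7.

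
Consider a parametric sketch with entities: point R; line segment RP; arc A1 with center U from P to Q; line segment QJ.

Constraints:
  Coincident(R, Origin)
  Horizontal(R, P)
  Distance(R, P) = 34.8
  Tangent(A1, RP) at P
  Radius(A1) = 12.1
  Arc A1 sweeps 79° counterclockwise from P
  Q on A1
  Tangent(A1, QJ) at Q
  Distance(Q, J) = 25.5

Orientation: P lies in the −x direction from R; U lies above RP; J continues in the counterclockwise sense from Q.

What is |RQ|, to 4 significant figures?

24.93

Since A1 is tangent to RP there, UP ⟂ RP, so U = P + (0, 12.1) = (-34.80, 12.10). On A1, P sits at bearing -90° from U; a 79° counterclockwise sweep puts Q at bearing -11°, so Q = U + 12.1·(cos -11°, sin -11°) = (-22.92, 9.791). Then |RQ| = |Q − R| = 24.93.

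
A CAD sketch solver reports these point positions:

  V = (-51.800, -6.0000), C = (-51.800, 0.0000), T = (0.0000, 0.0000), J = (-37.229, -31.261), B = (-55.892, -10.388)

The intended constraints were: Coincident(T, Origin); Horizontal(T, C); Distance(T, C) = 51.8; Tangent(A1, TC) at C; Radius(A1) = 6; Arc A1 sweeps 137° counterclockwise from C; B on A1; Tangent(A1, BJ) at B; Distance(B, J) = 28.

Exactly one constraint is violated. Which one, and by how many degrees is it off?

Tangent(A1, BJ) at B — off by 5.20°.

T = (0.00, 0.00) ✓; T.y = 0.00, C.y = 0.00 ✓; |TC| = 51.80 ✓; ∠(VC, CT) = 90.00° ✓; |VC| = 6.000 ✓; bearing(V→B) − bearing(V→C) = 137.0° ✓; |VB| = 6.000 ✓; ∠(VB, BJ) = 95.20° ✗; |BJ| = 28.00 ✓.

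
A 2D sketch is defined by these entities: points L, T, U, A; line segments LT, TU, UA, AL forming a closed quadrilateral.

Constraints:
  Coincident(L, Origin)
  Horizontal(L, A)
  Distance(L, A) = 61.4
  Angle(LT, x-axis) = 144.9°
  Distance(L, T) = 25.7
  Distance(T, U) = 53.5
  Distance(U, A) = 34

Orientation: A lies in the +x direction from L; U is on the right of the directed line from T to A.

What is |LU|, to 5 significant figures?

28.793

L is at the origin; LA is horizontal with |LA| = 61.4 and A in +x, so A = (61.4, 0). LT runs at 144.9° with |LT| = 25.7, so T = (-21.026, 14.778). U is determined by |TU| = 53.5 and |UA| = 34.0 together: it lies at the intersection of circle(T, 53.5) and circle(A, 34.0). With |TA| = 83.741, the foot of the radical line on TA is 52.058 from T and the perpendicular offset is √(53.5² − 52.058²) = 12.337. Taking the right-of-TA solution: U = (28.037, -6.5528).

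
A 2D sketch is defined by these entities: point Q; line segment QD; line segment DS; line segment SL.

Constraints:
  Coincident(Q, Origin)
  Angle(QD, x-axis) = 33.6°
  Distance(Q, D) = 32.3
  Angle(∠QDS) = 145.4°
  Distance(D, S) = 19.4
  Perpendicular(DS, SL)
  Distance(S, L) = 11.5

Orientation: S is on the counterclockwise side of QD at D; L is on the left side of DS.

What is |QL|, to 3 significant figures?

46.5

Q is at the origin; QD runs at 33.6° with length 32.3, so D = 32.3·(cos 33.6°, sin 33.6°) = (26.9, 17.9). ∠QDS = 145.4°, so DS runs at 33.6° + (180° − 145.4°) = 68.2° from the x-axis; with |DS| = 19.4, S = D + 19.4·(cos 68.2°, sin 68.2°) = (34.1, 35.9). The perpendicularity gives SL at right angles to DS; with |SL| = 11.5 on the left of DS, L = S + 11.5·(-0.928, 0.371) = (23.4, 40.2). Then |QL| = |L − Q| = 46.5.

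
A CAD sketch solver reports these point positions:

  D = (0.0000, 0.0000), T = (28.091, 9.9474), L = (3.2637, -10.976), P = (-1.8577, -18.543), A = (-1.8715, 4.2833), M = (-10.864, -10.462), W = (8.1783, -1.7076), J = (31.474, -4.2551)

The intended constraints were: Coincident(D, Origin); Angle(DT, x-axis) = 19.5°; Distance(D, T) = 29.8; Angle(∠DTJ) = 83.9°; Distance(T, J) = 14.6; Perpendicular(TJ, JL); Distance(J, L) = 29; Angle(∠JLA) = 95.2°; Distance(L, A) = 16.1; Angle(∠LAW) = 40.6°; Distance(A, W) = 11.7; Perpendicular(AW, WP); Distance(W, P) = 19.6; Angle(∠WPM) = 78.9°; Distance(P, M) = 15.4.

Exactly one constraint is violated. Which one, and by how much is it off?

Distance(P, M) = 15.4 — off by 3.30.

D = (0.00, 0.00) ✓; DT at 19.50° ✓; |DT| = 29.80 ✓; ∠DTJ = 83.90° ✓; |TJ| = 14.60 ✓; ∠(TJ, JL) = 90.00° ✓; |JL| = 29.00 ✓; ∠JLA = 95.20° ✓; |LA| = 16.10 ✓; ∠LAW = 40.60° ✓; |AW| = 11.70 ✓; ∠(AW, WP) = 90.00° ✓; |WP| = 19.60 ✓; ∠WPM = 78.90° ✓; |PM| = 12.10 ✗.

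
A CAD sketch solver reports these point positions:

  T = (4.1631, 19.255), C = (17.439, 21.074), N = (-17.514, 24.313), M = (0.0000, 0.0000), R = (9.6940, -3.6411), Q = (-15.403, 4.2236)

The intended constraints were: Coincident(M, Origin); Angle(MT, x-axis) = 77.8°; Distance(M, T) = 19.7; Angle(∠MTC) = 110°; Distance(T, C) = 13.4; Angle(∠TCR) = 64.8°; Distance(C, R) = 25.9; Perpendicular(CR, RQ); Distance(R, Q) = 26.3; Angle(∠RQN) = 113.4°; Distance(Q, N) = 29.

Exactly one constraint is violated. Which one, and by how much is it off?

Distance(Q, N) = 29 — off by 8.80.

M = (0.00, 0.00) ✓; MT at 77.80° ✓; |MT| = 19.70 ✓; ∠MTC = 110.0° ✓; |TC| = 13.40 ✓; ∠TCR = 64.80° ✓; |CR| = 25.90 ✓; ∠(CR, RQ) = 90.00° ✓; |RQ| = 26.30 ✓; ∠RQN = 113.4° ✓; |QN| = 20.20 ✗.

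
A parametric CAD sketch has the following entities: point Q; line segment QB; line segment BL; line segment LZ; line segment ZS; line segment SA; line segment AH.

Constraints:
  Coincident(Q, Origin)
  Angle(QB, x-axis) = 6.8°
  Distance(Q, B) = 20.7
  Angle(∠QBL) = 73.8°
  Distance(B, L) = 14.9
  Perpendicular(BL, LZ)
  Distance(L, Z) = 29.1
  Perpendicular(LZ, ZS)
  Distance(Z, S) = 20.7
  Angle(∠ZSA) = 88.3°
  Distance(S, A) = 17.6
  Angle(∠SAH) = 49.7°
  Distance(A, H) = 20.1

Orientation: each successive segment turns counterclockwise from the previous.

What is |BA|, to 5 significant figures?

12.660

Q is at the origin; QB runs at 6.8° with length 20.7, so B = (20.554, 2.4510). ∠QBL = 73.8° gives BL at 113.00° from the x-axis; with |BL| = 14.9, L = (14.732, 16.166). The perpendicularity gives LZ at right angles to BL, so LZ runs at -157.00°; with |LZ| = 29.1, Z = (-12.054, 4.7962). LZ is perpendicular to ZS, so ZS runs at -67.000°; with |ZS| = 20.7, S = (-3.9661, -14.258). ∠ZSA = 88.3° gives SA at 24.700° from the x-axis; with |SA| = 17.6, A = (12.024, -6.9038). Then |BA| = |A − B| = 12.660.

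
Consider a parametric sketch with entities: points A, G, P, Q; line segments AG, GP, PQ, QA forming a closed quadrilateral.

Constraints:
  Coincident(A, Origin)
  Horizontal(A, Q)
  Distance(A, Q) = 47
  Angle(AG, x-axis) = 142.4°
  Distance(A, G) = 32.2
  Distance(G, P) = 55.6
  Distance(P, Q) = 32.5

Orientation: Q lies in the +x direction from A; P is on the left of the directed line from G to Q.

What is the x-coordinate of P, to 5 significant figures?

29.543

A is at the origin; A and Q share the same y with |AQ| = 47.0 and Q in +x, so Q = (47.0, 0). AG runs at 142.4° with |AG| = 32.2, so G = (-25.512, 19.647). P is determined by |GP| = 55.6 and |PQ| = 32.5 together: it lies at the intersection of circle(G, 55.6) and circle(Q, 32.5). With |GQ| = 75.126, the foot of the radical line on GQ is 51.108 from G and the perpendicular offset is √(55.6² − 51.108²) = 21.894. Taking the left-of-GQ solution: P = (29.543, 27.414).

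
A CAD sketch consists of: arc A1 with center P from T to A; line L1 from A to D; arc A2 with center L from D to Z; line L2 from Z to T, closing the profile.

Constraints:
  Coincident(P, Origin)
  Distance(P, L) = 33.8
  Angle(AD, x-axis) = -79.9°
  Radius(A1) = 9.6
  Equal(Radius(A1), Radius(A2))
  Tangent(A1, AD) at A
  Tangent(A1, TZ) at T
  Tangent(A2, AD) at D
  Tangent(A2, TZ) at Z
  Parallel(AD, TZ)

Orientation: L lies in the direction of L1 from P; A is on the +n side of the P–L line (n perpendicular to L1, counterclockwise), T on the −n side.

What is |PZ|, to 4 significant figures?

35.14

Tangency of A1 to both parallel lines with radius 9.6 puts A and T at P ± 9.6·n: A = (9.451, 1.684), T = (-9.451, -1.684). Equal radii place D and Z the same way about L: D = L + 9.6·n = (15.38, -31.59), Z = L − 9.6·n = (-3.524, -34.96). Then |PZ| = |Z − P| = 35.14.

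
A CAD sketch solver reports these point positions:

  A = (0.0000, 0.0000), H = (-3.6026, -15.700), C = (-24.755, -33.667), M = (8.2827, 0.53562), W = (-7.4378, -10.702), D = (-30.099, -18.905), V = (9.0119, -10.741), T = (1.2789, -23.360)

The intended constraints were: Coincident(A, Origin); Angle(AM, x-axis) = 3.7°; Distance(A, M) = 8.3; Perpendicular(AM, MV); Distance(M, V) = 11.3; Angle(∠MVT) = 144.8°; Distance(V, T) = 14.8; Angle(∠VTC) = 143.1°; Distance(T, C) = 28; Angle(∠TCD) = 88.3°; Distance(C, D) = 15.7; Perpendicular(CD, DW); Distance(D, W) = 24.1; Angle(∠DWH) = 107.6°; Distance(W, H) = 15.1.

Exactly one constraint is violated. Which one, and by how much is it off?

Distance(W, H) = 15.1 — off by 8.80.

A = (0.00, 0.00) ✓; AM at 3.700° ✓; |AM| = 8.300 ✓; ∠(AM, MV) = 90.00° ✓; |MV| = 11.30 ✓; ∠MVT = 144.8° ✓; |VT| = 14.80 ✓; ∠VTC = 143.1° ✓; |TC| = 28.00 ✓; ∠TCD = 88.30° ✓; |CD| = 15.70 ✓; ∠(CD, DW) = 90.00° ✓; |DW| = 24.10 ✓; ∠DWH = 107.6° ✓; |WH| = 6.300 ✗.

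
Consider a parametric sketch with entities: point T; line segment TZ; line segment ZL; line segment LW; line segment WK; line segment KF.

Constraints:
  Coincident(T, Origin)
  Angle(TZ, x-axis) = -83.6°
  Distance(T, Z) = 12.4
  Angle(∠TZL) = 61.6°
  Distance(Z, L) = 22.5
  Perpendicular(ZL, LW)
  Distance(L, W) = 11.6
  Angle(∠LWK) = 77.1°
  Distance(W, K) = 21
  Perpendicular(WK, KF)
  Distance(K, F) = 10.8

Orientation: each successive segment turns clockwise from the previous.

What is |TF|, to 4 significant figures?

14.60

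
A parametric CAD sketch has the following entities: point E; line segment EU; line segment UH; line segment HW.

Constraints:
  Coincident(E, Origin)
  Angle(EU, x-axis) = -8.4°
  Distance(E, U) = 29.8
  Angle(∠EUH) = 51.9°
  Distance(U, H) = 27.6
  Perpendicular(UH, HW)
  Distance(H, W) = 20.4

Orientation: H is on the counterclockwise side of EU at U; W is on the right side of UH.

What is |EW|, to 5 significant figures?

44.808

E is at the origin; EU runs at -8.4° with length 29.8, so U = 29.8·(cos -8.4°, sin -8.4°) = (29.480, -4.3533). ∠EUH = 51.9°, so UH runs at -8.4° + (180° − 51.9°) = 119.70° from the x-axis; with |UH| = 27.6, H = U + 27.6·(cos 119.70°, sin 119.70°) = (15.806, 19.621). The perpendicularity gives HW at right angles to UH; with |HW| = 20.4 on the right of UH, W = H + 20.4·(0.86863, 0.49546) = (33.526, 29.728). Then |EW| = |W − E| = 44.808.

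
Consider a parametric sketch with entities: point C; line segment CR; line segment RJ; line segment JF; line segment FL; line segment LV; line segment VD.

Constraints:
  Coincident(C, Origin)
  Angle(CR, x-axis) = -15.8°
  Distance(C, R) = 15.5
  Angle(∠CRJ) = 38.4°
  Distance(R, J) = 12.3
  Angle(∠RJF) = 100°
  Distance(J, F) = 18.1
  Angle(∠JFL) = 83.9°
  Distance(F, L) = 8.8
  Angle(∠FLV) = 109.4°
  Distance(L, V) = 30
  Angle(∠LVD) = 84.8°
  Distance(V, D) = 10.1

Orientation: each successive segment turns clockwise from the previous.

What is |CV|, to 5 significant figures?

25.551

C is at the origin; CR runs at -15.8° with length 15.5, so R = (14.914, -4.2203). ∠CRJ = 38.4° gives RJ at -157.40° from the x-axis; with |RJ| = 12.3, J = (3.5589, -8.9472). ∠RJF = 100.0° gives JF at 122.60° from the x-axis; with |JF| = 18.1, F = (-6.1929, 6.3012). ∠JFL = 83.9° gives FL at 26.500° from the x-axis; with |FL| = 8.8, L = (1.6826, 10.228). ∠FLV = 109.4° gives LV at -44.100° from the x-axis; with |LV| = 30.0, V = (23.226, -10.650). Then |CV| = |V − C| = 25.551.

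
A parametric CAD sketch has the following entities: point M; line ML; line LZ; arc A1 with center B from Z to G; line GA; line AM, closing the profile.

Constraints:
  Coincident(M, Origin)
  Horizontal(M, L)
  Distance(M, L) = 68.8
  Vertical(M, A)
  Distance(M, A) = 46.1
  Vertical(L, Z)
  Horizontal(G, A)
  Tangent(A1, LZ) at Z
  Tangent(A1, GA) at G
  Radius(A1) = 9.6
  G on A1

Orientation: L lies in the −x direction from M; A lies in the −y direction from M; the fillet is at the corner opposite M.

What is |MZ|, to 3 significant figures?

77.9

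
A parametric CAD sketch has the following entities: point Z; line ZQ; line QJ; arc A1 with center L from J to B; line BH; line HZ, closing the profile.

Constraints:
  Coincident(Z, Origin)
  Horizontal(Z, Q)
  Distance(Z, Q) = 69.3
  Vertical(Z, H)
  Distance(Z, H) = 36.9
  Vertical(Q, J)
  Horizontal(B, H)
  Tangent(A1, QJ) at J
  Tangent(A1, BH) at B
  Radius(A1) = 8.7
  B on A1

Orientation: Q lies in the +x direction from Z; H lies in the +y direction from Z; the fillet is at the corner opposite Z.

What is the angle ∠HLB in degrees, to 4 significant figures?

81.83°

Z is at the origin; ZQ is horizontal with |ZQ| = 69.3 and Q on the +x side, so Q = (69.30, 0.000). ZH is vertical with |ZH| = 36.9 and H on the +y side, so H = (0.000, 36.90). The virtual corner opposite Z is at (69.30, 36.90). Since A1 is tangent to QJ there, LJ ⟂ QJ and the tangent condition forces LB to be normal to BH, with radius 8.7, so the center L sits 8.7 in from both sides at L = (60.60, 28.20). That places the tangent points at J = (69.30, 28.20) on QJ and B = (60.60, 36.90) on BH. Then cos ∠HLB = LH·LB / (|LH||LB|), giving 81.83°.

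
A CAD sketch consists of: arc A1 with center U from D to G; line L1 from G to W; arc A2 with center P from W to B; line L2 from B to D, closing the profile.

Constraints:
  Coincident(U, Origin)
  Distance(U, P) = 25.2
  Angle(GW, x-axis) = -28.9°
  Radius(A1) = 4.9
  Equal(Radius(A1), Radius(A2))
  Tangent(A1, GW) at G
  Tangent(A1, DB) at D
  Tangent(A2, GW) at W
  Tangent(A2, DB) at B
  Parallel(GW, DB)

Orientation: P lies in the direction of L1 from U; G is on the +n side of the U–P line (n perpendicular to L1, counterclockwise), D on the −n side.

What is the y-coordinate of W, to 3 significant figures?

-7.89

The slot axis is L1's direction at -28.9°, so u = (cos -28.9°, sin -28.9°) = (0.875, -0.483) and n = (−sin -28.9°, cos -28.9°) = (0.483, 0.875). U is at the origin and P lies 25.2 along u from U, so P = 25.2·u = (22.1, -12.2). Tangency of A1 to both parallel lines with radius 4.9 puts G and D at U ± 4.9·n: G = (2.37, 4.29), D = (-2.37, -4.29). Equal radii place W and B the same way about P: W = P + 4.9·n = (24.4, -7.89), B = P − 4.9·n = (19.7, -16.5). So W.y = -7.89.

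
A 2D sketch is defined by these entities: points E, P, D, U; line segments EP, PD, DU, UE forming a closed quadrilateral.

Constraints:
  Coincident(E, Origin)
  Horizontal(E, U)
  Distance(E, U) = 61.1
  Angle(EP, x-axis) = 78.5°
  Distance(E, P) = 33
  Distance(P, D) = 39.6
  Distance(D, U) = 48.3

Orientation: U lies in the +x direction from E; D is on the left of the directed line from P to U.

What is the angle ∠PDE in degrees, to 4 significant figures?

26.81°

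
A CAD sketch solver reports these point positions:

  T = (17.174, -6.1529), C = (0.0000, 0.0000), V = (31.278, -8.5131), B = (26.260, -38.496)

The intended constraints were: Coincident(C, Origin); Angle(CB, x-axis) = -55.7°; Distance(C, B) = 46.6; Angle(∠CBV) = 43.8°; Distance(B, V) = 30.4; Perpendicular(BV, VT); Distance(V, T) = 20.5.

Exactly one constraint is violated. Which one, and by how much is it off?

Distance(V, T) = 20.5 — off by 6.20.

C = (0.00, 0.00) ✓; CB at -55.70° ✓; |CB| = 46.60 ✓; ∠CBV = 43.80° ✓; |BV| = 30.40 ✓; ∠(BV, VT) = 90.00° ✓; |VT| = 14.30 ✗.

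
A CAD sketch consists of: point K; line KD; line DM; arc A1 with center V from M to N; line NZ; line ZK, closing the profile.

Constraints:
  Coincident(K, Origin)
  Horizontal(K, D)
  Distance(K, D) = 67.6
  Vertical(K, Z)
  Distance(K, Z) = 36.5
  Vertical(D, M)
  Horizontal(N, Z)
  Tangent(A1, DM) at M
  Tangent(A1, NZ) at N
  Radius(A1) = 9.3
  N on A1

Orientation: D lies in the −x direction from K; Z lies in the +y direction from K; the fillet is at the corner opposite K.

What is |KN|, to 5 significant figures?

68.783

K is at the origin; KD is horizontal with |KD| = 67.6 and D on the −x side, so D = (-67.600, 0.0000). KZ is vertical with |KZ| = 36.5 and Z on the +y side, so Z = (0.0000, 36.500). The virtual corner opposite K is at (-67.600, 36.500). A1 meets DM tangentially, so VM is at right angles to DM and the tangent condition forces VN to be normal to NZ, with radius 9.3, so the center V sits 9.3 in from both sides at V = (-58.300, 27.200). That places the tangent points at M = (-67.600, 27.200) on DM and N = (-58.300, 36.500) on NZ. Then |KN| = |N − K| = 68.783.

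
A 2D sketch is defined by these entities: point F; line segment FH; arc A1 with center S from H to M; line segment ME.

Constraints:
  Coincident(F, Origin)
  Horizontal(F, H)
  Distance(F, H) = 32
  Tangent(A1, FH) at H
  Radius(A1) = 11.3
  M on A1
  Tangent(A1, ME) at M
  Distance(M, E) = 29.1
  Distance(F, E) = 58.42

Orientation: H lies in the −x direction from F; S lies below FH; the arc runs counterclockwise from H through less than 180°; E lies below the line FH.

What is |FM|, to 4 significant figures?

44.90

F is at the origin; F and H share the same y with |FH| = 32.0 and H on the −x side, so H = (-32.00, 0.000). Tangency of A1 to FH means the radius SH is perpendicular to FH, so S = H + (0, -11.3) = (-32.00, -11.30). Since SM ⟂ ME (tangency), |SE| = √(11.3² + 29.1²) = 31.22 regardless of where M sits on A1. So E lies on both circle(F, 58.42) and circle(S, 31.22); the below-FH intersection is E = (-41.62, -41.00). M is the foot of the tangent from E: M = (-43.28, -11.95).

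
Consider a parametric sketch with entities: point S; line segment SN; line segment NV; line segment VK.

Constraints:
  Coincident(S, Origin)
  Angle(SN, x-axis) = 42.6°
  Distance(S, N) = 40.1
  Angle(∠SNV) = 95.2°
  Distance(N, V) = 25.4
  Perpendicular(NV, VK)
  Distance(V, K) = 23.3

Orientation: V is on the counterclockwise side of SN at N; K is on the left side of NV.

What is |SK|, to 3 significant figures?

33.5

∠SNV = 95.2°, so NV runs at 42.6° + (180° − 95.2°) = 127° from the x-axis; with |NV| = 25.4, V = N + 25.4·(cos 127°, sin 127°) = (14.1, 47.3). NV is perpendicular to VK; with |VK| = 23.3 on the left of NV, K = V + 23.3·(-0.794, -0.607) = (-4.42, 33.2). Then |SK| = |K − S| = 33.5.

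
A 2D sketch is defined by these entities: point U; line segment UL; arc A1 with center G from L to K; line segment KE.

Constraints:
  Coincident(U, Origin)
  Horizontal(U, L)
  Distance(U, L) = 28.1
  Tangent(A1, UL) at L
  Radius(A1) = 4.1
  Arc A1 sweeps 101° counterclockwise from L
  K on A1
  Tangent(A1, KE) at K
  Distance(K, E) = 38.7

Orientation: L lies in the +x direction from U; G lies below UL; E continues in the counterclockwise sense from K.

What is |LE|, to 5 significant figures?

43.003

U is at the origin; UL is horizontal with |UL| = 28.1 and L on the +x side, so L = (28.100, 0.0000). The tangent condition forces GL to be normal to UL, so G = L + (0, -4.1) = (28.100, -4.1000). On A1, L sits at bearing 90° from G; a 101° counterclockwise sweep puts K at bearing 191°, so K = G + 4.1·(cos 191°, sin 191°) = (24.075, -4.8823). A1 meets KE tangentially, so GK is at right angles to KE, so KE runs along (−sin 191°, cos 191°); with |KE| = 38.7, E = (31.460, -42.871). Then |LE| = |E − L| = 43.003.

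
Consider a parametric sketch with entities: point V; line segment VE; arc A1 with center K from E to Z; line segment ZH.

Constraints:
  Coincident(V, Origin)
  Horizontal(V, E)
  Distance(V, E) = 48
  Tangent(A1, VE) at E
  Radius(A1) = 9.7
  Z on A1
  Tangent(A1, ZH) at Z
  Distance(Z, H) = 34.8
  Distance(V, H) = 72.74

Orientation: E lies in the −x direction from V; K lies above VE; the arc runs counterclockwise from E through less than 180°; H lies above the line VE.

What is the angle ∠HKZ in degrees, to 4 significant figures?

74.42°

Checks: V.y = 0.00, E.y = 0.00 ✓; |KZ| = 9.700 ✓; ∠(KZ, ZH) = 90.00° ✓; |ZH| = 34.80 ✓; |VH| = 72.74 ✓.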